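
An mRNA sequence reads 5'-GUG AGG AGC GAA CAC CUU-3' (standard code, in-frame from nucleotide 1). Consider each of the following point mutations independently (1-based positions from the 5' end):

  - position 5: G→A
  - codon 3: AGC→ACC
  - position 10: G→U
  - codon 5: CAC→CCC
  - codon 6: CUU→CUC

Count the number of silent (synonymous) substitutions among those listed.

Codon 2: AGG (Arg) → AAG (Lys) — missense.
Codon 3: AGC (Ser) → ACC (Thr) — missense.
Codon 4: GAA (Glu) → UAA (Stop) — nonsense.
Codon 5: CAC (His) → CCC (Pro) — missense.
Codon 6: CUU (Leu) → CUC (Leu) — synonymous.
Synonymous: 1 of 5.

1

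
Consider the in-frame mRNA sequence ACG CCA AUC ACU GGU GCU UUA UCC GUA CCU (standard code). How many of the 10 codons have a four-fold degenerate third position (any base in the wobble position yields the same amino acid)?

8

Codon 1 ACG (Thr): third position 4-fold.
Codon 2 CCA (Pro): third position 4-fold.
Codon 3 AUC (Ile): third position 3-fold.
Codon 4 ACU (Thr): third position 4-fold.
Codon 5 GGU (Gly): third position 4-fold.
Codon 6 GCU (Ala): third position 4-fold.
Codon 7 UUA (Leu): third position 2-fold.
Codon 8 UCC (Ser): third position 4-fold.
Codon 9 GUA (Val): third position 4-fold.
Codon 10 CCU (Pro): third position 4-fold.
Four-fold degenerate third positions: 8.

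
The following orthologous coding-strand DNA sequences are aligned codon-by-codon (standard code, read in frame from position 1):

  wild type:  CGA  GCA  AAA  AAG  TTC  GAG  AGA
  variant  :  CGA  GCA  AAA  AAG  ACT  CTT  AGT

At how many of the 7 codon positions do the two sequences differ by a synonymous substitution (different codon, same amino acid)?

Codon 1: CGA Arg / CGA Arg — identical.
Codon 2: GCA Ala / GCA Ala — identical.
Codon 3: AAA Lys / AAA Lys — identical.
Codon 4: AAG Lys / AAG Lys — identical.
Codon 5: TTC Phe / ACT Thr — nonsynonymous.
Codon 6: GAG Glu / CTT Leu — nonsynonymous.
Codon 7: AGA Arg / AGT Ser — nonsynonymous.
Synonymous differences: 0.

0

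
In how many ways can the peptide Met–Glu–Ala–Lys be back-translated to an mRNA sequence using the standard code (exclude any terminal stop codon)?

16

Met: 1 codon.
Glu: 2 codons.
Ala: 4 codons.
Lys: 2 codons.
1 × 2 × 4 × 2 = 16.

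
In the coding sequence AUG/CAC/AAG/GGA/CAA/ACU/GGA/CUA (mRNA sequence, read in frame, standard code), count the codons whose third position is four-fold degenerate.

Codon 1 AUG (Met): third position 1-fold.
Codon 2 CAC (His): third position 2-fold.
Codon 3 AAG (Lys): third position 2-fold.
Codon 4 GGA (Gly): third position 4-fold.
Codon 5 CAA (Gln): third position 2-fold.
Codon 6 ACU (Thr): third position 4-fold.
Codon 7 GGA (Gly): third position 4-fold.
Codon 8 CUA (Leu): third position 4-fold.
Four-fold degenerate third positions: 4.

4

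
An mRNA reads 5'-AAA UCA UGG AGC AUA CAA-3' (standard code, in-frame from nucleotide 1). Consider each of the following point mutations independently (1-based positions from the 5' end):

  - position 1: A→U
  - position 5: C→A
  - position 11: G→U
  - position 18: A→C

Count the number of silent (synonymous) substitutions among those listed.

Codon 1: AAA (Lys) → UAA (Stop) — nonsense.
Codon 2: UCA (Ser) → UAA (Stop) — nonsense.
Codon 4: AGC (Ser) → AUC (Ile) — missense.
Codon 6: CAA (Gln) → CAC (His) — missense.
Synonymous: 0 of 4.

0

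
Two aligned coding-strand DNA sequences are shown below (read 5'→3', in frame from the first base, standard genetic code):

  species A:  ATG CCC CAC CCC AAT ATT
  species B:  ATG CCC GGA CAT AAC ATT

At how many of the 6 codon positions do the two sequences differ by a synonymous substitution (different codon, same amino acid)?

Codon 1: ATG Met / ATG Met — identical.
Codon 2: CCC Pro / CCC Pro — identical.
Codon 3: CAC His / GGA Gly — nonsynonymous.
Codon 4: CCC Pro / CAT His — nonsynonymous.
Codon 5: AAT Asn / AAC Asn — synonymous.
Codon 6: ATT Ile / ATT Ile — identical.
Synonymous differences: 1.

1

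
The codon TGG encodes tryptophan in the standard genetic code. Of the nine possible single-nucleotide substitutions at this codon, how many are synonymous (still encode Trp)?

Position 1: none → 0 synonymous.
Position 2: none → 0 synonymous.
Position 3: none → 0 synonymous.
Total: 0 + 0 + 0 = 0.

0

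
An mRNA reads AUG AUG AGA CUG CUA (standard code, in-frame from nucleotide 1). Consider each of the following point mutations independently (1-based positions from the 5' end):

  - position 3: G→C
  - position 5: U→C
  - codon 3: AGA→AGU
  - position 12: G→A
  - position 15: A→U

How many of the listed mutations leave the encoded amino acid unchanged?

2

Codon 1: AUG (Met) → AUC (Ile) — missense.
Codon 2: AUG (Met) → ACG (Thr) — missense.
Codon 3: AGA (Arg) → AGU (Ser) — missense.
Codon 4: CUG (Leu) → CUA (Leu) — synonymous.
Codon 5: CUA (Leu) → CUU (Leu) — synonymous.
Synonymous: 2 of 5.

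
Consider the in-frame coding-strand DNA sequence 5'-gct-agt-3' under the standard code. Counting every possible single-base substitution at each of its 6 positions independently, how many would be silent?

4

Codon 1 (GCT, Ala): 3 synonymous substitutions.
Codon 2 (AGT, Ser): 1 synonymous substitution.
Total: 3 + 1 = 4.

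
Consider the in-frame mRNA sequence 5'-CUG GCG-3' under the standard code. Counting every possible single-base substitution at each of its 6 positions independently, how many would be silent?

7

Codon 1 (CUG, Leu): 4 synonymous substitutions.
Codon 2 (GCG, Ala): 3 synonymous substitutions.
Total: 4 + 3 = 7.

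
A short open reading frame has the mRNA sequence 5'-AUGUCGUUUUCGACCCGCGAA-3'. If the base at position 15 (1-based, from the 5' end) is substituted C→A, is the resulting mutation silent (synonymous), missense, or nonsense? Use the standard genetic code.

silent

Position 15 falls in codon 5: ACC → Thr.
After the substitution the codon is ACA → Thr.
Both encode Thr, so the change is synonymous.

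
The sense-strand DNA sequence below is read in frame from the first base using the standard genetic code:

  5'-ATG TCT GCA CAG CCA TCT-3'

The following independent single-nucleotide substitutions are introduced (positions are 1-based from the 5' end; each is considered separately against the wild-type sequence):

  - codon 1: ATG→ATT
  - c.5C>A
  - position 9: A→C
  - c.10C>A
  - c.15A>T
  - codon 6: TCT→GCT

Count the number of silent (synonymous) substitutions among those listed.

2

Codon 1: ATG (Met) → ATT (Ile) — missense.
Codon 2: TCT (Ser) → TAT (Tyr) — missense.
Codon 3: GCA (Ala) → GCC (Ala) — synonymous.
Codon 4: CAG (Gln) → AAG (Lys) — missense.
Codon 5: CCA (Pro) → CCT (Pro) — synonymous.
Codon 6: TCT (Ser) → GCT (Ala) — missense.
Synonymous: 2 of 6.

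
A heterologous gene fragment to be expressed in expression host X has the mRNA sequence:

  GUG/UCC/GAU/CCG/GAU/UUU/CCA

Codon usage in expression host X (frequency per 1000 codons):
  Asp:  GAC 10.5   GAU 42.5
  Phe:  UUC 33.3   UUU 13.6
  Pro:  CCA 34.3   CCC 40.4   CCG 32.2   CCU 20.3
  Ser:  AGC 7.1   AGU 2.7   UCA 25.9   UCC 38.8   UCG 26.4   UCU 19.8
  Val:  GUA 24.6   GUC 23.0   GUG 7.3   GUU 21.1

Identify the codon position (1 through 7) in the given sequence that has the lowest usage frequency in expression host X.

Codon 1 GUG (Val): 7.3 per 1000.
Codon 2 UCC (Ser): 38.8 per 1000.
Codon 3 GAU (Asp): 42.5 per 1000.
Codon 4 CCG (Pro): 32.2 per 1000.
Codon 5 GAU (Asp): 42.5 per 1000.
Codon 6 UUU (Phe): 13.6 per 1000.
Codon 7 CCA (Pro): 34.3 per 1000.
Lowest frequency is 7.3 at codon 1.

1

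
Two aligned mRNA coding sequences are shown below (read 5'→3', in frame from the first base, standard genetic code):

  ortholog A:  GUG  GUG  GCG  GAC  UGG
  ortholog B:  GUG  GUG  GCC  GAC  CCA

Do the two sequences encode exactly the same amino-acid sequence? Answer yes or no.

no

Codon 1: GUG Val / GUG Val — identical.
Codon 2: GUG Val / GUG Val — identical.
Codon 3: GCG Ala / GCC Ala — synonymous.
Codon 4: GAC Asp / GAC Asp — identical.
Codon 5: UGG Trp / CCA Pro — nonsynonymous.
Nonsynonymous differences: 1 → different protein.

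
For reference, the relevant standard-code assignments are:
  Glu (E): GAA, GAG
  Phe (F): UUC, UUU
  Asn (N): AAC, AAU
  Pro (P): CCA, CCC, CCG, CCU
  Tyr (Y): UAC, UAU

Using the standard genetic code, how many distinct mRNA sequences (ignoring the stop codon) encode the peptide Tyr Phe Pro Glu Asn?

Tyr: 2 codons.
Phe: 2 codons.
Pro: 4 codons.
Glu: 2 codons.
Asn: 2 codons.
2 × 2 × 4 × 2 × 2 = 64.

64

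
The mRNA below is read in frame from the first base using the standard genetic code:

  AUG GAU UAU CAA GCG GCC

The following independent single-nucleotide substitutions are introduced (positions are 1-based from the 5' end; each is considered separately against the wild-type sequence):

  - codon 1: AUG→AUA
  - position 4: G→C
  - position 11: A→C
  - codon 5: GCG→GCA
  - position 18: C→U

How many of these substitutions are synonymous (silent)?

Codon 1: AUG (Met) → AUA (Ile) — missense.
Codon 2: GAU (Asp) → CAU (His) — missense.
Codon 4: CAA (Gln) → CCA (Pro) — missense.
Codon 5: GCG (Ala) → GCA (Ala) — synonymous.
Codon 6: GCC (Ala) → GCU (Ala) — synonymous.
Synonymous: 2 of 5.

2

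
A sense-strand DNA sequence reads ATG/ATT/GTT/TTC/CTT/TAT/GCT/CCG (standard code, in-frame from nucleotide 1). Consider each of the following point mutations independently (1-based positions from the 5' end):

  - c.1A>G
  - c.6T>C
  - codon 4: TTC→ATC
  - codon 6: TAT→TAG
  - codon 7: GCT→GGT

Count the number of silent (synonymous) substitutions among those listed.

Codon 1: ATG (Met) → GTG (Val) — missense.
Codon 2: ATT (Ile) → ATC (Ile) — synonymous.
Codon 4: TTC (Phe) → ATC (Ile) — missense.
Codon 6: TAT (Tyr) → TAG (Stop) — nonsense.
Codon 7: GCT (Ala) → GGT (Gly) — missense.
Synonymous: 1 of 5.

1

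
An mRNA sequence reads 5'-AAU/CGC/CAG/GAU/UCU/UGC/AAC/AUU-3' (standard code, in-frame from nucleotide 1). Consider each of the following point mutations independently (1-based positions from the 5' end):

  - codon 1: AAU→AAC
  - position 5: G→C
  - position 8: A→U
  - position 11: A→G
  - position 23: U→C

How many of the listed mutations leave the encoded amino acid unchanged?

Codon 1: AAU (Asn) → AAC (Asn) — synonymous.
Codon 2: CGC (Arg) → CCC (Pro) — missense.
Codon 3: CAG (Gln) → CUG (Leu) — missense.
Codon 4: GAU (Asp) → GGU (Gly) — missense.
Codon 8: AUU (Ile) → ACU (Thr) — missense.
Synonymous: 1 of 5.

1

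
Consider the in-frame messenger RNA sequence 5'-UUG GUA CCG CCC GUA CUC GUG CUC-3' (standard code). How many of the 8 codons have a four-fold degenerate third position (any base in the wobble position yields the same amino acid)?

7

Codon 1 UUG (Leu): third position 2-fold.
Codon 2 GUA (Val): third position 4-fold.
Codon 3 CCG (Pro): third position 4-fold.
Codon 4 CCC (Pro): third position 4-fold.
Codon 5 GUA (Val): third position 4-fold.
Codon 6 CUC (Leu): third position 4-fold.
Codon 7 GUG (Val): third position 4-fold.
Codon 8 CUC (Leu): third position 4-fold.
Four-fold degenerate third positions: 7.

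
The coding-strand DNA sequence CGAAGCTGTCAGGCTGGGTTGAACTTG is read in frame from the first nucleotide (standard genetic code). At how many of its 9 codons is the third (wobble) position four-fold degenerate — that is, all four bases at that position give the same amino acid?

3

Codon 1 CGA (Arg): third position 4-fold.
Codon 2 AGC (Ser): third position 2-fold.
Codon 3 TGT (Cys): third position 2-fold.
Codon 4 CAG (Gln): third position 2-fold.
Codon 5 GCT (Ala): third position 4-fold.
Codon 6 GGG (Gly): third position 4-fold.
Codon 7 TTG (Leu): third position 2-fold.
Codon 8 AAC (Asn): third position 2-fold.
Codon 9 TTG (Leu): third position 2-fold.
Four-fold degenerate third positions: 3.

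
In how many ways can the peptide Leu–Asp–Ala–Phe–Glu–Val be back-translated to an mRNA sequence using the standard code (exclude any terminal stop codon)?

768

Leu: 6 codons.
Asp: 2 codons.
Ala: 4 codons.
Phe: 2 codons.
Glu: 2 codons.
Val: 4 codons.
6 × 2 × 4 × 2 × 2 × 4 = 768.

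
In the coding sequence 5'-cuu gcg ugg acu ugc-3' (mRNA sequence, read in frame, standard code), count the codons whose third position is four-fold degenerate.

3

Codon 1 CUU (Leu): third position 4-fold.
Codon 2 GCG (Ala): third position 4-fold.
Codon 3 UGG (Trp): third position 1-fold.
Codon 4 ACU (Thr): third position 4-fold.
Codon 5 UGC (Cys): third position 2-fold.
Four-fold degenerate third positions: 3.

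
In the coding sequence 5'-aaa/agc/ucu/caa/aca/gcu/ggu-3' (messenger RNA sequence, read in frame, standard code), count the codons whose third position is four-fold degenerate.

Codon 1 AAA (Lys): third position 2-fold.
Codon 2 AGC (Ser): third position 2-fold.
Codon 3 UCU (Ser): third position 4-fold.
Codon 4 CAA (Gln): third position 2-fold.
Codon 5 ACA (Thr): third position 4-fold.
Codon 6 GCU (Ala): third position 4-fold.
Codon 7 GGU (Gly): third position 4-fold.
Four-fold degenerate third positions: 4.

4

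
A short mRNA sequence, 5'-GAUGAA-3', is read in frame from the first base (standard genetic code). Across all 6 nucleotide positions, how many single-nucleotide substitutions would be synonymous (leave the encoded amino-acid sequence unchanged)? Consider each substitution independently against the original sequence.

Codon 1 (GAU, Asp): 1 synonymous substitution.
Codon 2 (GAA, Glu): 1 synonymous substitution.
Total: 1 + 1 = 2.

2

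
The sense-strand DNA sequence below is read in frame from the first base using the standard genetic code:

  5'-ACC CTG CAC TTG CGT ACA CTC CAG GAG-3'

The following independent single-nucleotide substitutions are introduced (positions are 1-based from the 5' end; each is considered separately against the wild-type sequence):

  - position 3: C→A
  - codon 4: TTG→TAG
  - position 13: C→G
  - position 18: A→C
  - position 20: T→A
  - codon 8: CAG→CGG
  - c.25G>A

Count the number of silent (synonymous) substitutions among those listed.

2

Codon 1: ACC (Thr) → ACA (Thr) — synonymous.
Codon 4: TTG (Leu) → TAG (Stop) — nonsense.
Codon 5: CGT (Arg) → GGT (Gly) — missense.
Codon 6: ACA (Thr) → ACC (Thr) — synonymous.
Codon 7: CTC (Leu) → CAC (His) — missense.
Codon 8: CAG (Gln) → CGG (Arg) — missense.
Codon 9: GAG (Glu) → AAG (Lys) — missense.
Synonymous: 2 of 7.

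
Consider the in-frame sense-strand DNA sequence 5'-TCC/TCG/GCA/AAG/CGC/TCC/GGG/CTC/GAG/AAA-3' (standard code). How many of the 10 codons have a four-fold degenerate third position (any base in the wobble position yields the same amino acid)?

Codon 1 TCC (Ser): third position 4-fold.
Codon 2 TCG (Ser): third position 4-fold.
Codon 3 GCA (Ala): third position 4-fold.
Codon 4 AAG (Lys): third position 2-fold.
Codon 5 CGC (Arg): third position 4-fold.
Codon 6 TCC (Ser): third position 4-fold.
Codon 7 GGG (Gly): third position 4-fold.
Codon 8 CTC (Leu): third position 4-fold.
Codon 9 GAG (Glu): third position 2-fold.
Codon 10 AAA (Lys): third position 2-fold.
Four-fold degenerate third positions: 7.

7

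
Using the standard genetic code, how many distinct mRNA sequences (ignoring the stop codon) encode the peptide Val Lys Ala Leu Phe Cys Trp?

Val: 4 codons.
Lys: 2 codons.
Ala: 4 codons.
Leu: 6 codons.
Phe: 2 codons.
Cys: 2 codons.
Trp: 1 codon.
4 × 2 × 4 × 6 × 2 × 2 × 1 = 768.

768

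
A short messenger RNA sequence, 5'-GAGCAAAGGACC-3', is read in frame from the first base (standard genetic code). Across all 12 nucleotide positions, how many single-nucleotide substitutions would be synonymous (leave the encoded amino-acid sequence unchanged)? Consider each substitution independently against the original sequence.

7

Codon 1 (GAG, Glu): 1 synonymous substitution.
Codon 2 (CAA, Gln): 1 synonymous substitution.
Codon 3 (AGG, Arg): 2 synonymous substitutions.
Codon 4 (ACC, Thr): 3 synonymous substitutions.
Total: 1 + 1 + 2 + 3 = 7.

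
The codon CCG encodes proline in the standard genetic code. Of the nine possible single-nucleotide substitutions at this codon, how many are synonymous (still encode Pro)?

3

Position 1: none → 0 synonymous.
Position 2: none → 0 synonymous.
Position 3: CCU, CCC, CCA → 3 synonymous.
Total: 0 + 0 + 3 = 3.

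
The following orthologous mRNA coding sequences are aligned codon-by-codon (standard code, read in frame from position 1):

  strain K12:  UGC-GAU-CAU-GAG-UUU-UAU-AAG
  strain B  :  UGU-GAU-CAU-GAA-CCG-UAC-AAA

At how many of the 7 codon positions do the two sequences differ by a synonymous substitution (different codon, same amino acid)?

Codon 1: UGC Cys / UGU Cys — synonymous.
Codon 2: GAU Asp / GAU Asp — identical.
Codon 3: CAU His / CAU His — identical.
Codon 4: GAG Glu / GAA Glu — synonymous.
Codon 5: UUU Phe / CCG Pro — nonsynonymous.
Codon 6: UAU Tyr / UAC Tyr — synonymous.
Codon 7: AAG Lys / AAA Lys — synonymous.
Synonymous differences: 4.

4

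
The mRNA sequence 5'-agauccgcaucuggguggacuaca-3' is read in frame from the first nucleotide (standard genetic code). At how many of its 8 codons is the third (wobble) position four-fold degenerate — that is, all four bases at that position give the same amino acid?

6

Codon 1 AGA (Arg): third position 2-fold.
Codon 2 UCC (Ser): third position 4-fold.
Codon 3 GCA (Ala): third position 4-fold.
Codon 4 UCU (Ser): third position 4-fold.
Codon 5 GGG (Gly): third position 4-fold.
Codon 6 UGG (Trp): third position 1-fold.
Codon 7 ACU (Thr): third position 4-fold.
Codon 8 ACA (Thr): third position 4-fold.
Four-fold degenerate third positions: 6.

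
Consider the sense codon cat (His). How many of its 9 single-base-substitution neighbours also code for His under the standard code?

1

Position 1: none → 0 synonymous.
Position 2: none → 0 synonymous.
Position 3: CAC → 1 synonymous.
Total: 0 + 0 + 1 = 1.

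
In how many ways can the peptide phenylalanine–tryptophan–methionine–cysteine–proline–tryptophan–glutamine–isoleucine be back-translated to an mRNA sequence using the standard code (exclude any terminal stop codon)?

Phe: 2 codons.
Trp: 1 codon.
Met: 1 codon.
Cys: 2 codons.
Pro: 4 codons.
Trp: 1 codon.
Gln: 2 codons.
Ile: 3 codons.
2 × 1 × 1 × 2 × 4 × 1 × 2 × 3 = 96.

96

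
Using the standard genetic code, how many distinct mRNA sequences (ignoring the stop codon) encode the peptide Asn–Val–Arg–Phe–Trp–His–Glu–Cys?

768

Asn: 2 codons.
Val: 4 codons.
Arg: 6 codons.
Phe: 2 codons.
Trp: 1 codon.
His: 2 codons.
Glu: 2 codons.
Cys: 2 codons.
2 × 4 × 6 × 2 × 1 × 2 × 2 × 2 = 768.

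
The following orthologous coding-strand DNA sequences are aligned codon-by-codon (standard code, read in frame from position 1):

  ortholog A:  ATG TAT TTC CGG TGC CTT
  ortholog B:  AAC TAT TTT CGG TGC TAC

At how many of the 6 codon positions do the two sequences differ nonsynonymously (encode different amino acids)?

Codon 1: ATG Met / AAC Asn — nonsynonymous.
Codon 2: TAT Tyr / TAT Tyr — identical.
Codon 3: TTC Phe / TTT Phe — synonymous.
Codon 4: CGG Arg / CGG Arg — identical.
Codon 5: TGC Cys / TGC Cys — identical.
Codon 6: CTT Leu / TAC Tyr — nonsynonymous.
Nonsynonymous differences: 2.

2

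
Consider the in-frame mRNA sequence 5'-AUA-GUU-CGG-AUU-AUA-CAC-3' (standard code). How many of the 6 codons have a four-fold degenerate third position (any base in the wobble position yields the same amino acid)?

Codon 1 AUA (Ile): third position 3-fold.
Codon 2 GUU (Val): third position 4-fold.
Codon 3 CGG (Arg): third position 4-fold.
Codon 4 AUU (Ile): third position 3-fold.
Codon 5 AUA (Ile): third position 3-fold.
Codon 6 CAC (His): third position 2-fold.
Four-fold degenerate third positions: 2.

2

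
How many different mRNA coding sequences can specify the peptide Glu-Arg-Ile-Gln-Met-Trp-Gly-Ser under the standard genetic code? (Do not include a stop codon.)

Glu: 2 codons.
Arg: 6 codons.
Ile: 3 codons.
Gln: 2 codons.
Met: 1 codon.
Trp: 1 codon.
Gly: 4 codons.
Ser: 6 codons.
2 × 6 × 3 × 2 × 1 × 1 × 4 × 6 = 1728.

1728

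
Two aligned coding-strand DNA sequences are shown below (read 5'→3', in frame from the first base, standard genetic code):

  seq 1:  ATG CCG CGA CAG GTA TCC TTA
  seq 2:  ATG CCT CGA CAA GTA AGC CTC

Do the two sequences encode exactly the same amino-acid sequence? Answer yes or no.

yes

Codon 1: ATG Met / ATG Met — identical.
Codon 2: CCG Pro / CCT Pro — synonymous.
Codon 3: CGA Arg / CGA Arg — identical.
Codon 4: CAG Gln / CAA Gln — synonymous.
Codon 5: GTA Val / GTA Val — identical.
Codon 6: TCC Ser / AGC Ser — synonymous.
Codon 7: TTA Leu / CTC Leu — synonymous.
Nonsynonymous differences: 0 → same protein.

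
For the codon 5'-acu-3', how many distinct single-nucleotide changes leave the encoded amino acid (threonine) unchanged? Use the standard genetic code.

Position 1: none → 0 synonymous.
Position 2: none → 0 synonymous.
Position 3: ACC, ACA, ACG → 3 synonymous.
Total: 0 + 0 + 3 = 3.

3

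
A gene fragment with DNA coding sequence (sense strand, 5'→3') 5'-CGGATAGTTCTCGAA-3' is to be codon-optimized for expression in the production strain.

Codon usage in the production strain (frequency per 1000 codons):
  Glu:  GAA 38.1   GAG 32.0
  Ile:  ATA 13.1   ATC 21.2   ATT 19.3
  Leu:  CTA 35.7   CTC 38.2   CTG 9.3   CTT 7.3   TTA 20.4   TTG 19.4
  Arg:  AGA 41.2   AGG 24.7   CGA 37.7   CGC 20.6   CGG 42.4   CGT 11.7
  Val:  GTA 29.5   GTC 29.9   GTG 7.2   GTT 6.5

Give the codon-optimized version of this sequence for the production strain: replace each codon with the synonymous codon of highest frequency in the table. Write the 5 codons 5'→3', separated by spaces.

CGG ATC GTC CTC GAA

Codon 1 (Arg): best is CGG at 42.4.
Codon 2 (Ile): best is ATC at 21.2.
Codon 3 (Val): best is GTC at 29.9.
Codon 4 (Leu): best is CTC at 38.2.
Codon 5 (Glu): best is GAA at 38.1.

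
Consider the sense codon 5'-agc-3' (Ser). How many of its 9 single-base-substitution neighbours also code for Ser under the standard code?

Position 1: none → 0 synonymous.
Position 2: none → 0 synonymous.
Position 3: AGU → 1 synonymous.
Total: 0 + 0 + 1 = 1.

1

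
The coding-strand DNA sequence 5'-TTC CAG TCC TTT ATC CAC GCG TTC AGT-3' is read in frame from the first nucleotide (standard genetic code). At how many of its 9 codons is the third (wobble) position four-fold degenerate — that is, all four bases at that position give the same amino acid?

Codon 1 TTC (Phe): third position 2-fold.
Codon 2 CAG (Gln): third position 2-fold.
Codon 3 TCC (Ser): third position 4-fold.
Codon 4 TTT (Phe): third position 2-fold.
Codon 5 ATC (Ile): third position 3-fold.
Codon 6 CAC (His): third position 2-fold.
Codon 7 GCG (Ala): third position 4-fold.
Codon 8 TTC (Phe): third position 2-fold.
Codon 9 AGT (Ser): third position 2-fold.
Four-fold degenerate third positions: 2.

2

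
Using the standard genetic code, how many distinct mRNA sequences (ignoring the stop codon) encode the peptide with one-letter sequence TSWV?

96

Thr: 4 codons.
Ser: 6 codons.
Trp: 1 codon.
Val: 4 codons.
4 × 6 × 1 × 4 = 96.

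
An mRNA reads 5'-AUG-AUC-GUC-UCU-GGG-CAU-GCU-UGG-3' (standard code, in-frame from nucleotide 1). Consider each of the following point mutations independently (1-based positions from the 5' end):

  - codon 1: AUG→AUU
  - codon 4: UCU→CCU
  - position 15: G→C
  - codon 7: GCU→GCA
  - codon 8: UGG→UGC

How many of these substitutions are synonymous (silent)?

2

Codon 1: AUG (Met) → AUU (Ile) — missense.
Codon 4: UCU (Ser) → CCU (Pro) — missense.
Codon 5: GGG (Gly) → GGC (Gly) — synonymous.
Codon 7: GCU (Ala) → GCA (Ala) — synonymous.
Codon 8: UGG (Trp) → UGC (Cys) — missense.
Synonymous: 2 of 5.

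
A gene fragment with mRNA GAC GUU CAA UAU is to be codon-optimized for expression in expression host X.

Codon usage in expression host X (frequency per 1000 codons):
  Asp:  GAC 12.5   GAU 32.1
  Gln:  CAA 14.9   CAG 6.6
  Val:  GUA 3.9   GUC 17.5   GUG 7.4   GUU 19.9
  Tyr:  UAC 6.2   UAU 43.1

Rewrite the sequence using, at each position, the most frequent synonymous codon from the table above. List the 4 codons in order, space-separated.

GAU GUU CAA UAU

Codon 1 (Asp): best is GAU at 32.1.
Codon 2 (Val): best is GUU at 19.9.
Codon 3 (Gln): best is CAA at 14.9.
Codon 4 (Tyr): best is UAU at 43.1.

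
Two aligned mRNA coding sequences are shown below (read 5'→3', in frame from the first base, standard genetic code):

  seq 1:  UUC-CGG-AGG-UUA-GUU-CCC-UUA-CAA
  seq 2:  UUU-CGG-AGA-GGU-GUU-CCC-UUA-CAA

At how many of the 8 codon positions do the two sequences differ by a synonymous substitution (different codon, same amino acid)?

2

Codon 1: UUC Phe / UUU Phe — synonymous.
Codon 2: CGG Arg / CGG Arg — identical.
Codon 3: AGG Arg / AGA Arg — synonymous.
Codon 4: UUA Leu / GGU Gly — nonsynonymous.
Codon 5: GUU Val / GUU Val — identical.
Codon 6: CCC Pro / CCC Pro — identical.
Codon 7: UUA Leu / UUA Leu — identical.
Codon 8: CAA Gln / CAA Gln — identical.
Synonymous differences: 2.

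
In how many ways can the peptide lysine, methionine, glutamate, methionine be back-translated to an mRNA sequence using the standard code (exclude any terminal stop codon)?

4

Lys: 2 codons.
Met: 1 codon.
Glu: 2 codons.
Met: 1 codon.
2 × 1 × 2 × 1 = 4.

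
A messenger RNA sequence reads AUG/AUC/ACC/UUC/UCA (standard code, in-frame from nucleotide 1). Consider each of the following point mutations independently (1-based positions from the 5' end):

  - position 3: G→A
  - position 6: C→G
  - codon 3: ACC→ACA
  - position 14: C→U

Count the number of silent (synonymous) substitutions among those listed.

1

Codon 1: AUG (Met) → AUA (Ile) — missense.
Codon 2: AUC (Ile) → AUG (Met) — missense.
Codon 3: ACC (Thr) → ACA (Thr) — synonymous.
Codon 5: UCA (Ser) → UUA (Leu) — missense.
Synonymous: 1 of 4.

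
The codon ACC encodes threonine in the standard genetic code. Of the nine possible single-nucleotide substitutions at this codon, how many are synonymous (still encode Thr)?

3

Position 1: none → 0 synonymous.
Position 2: none → 0 synonymous.
Position 3: ACU, ACA, ACG → 3 synonymous.
Total: 0 + 0 + 3 = 3.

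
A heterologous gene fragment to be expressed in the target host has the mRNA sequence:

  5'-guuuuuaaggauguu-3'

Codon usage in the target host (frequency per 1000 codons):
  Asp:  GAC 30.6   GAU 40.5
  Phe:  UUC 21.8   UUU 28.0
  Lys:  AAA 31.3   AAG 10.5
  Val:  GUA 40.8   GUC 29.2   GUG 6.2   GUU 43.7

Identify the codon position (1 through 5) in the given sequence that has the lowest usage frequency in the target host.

Codon 1 GUU (Val): 43.7 per 1000.
Codon 2 UUU (Phe): 28.0 per 1000.
Codon 3 AAG (Lys): 10.5 per 1000.
Codon 4 GAU (Asp): 40.5 per 1000.
Codon 5 GUU (Val): 43.7 per 1000.
Lowest frequency is 10.5 at codon 3.

3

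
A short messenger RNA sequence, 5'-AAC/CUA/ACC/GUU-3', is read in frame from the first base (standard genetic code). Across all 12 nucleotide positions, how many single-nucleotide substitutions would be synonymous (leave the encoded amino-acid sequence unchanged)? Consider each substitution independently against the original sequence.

11

Codon 1 (AAC, Asn): 1 synonymous substitution.
Codon 2 (CUA, Leu): 4 synonymous substitutions.
Codon 3 (ACC, Thr): 3 synonymous substitutions.
Codon 4 (GUU, Val): 3 synonymous substitutions.
Total: 1 + 4 + 3 + 3 = 11.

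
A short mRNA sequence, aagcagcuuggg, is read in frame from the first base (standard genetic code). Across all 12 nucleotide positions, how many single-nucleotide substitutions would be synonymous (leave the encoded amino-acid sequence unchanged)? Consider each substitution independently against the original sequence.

Codon 1 (AAG, Lys): 1 synonymous substitution.
Codon 2 (CAG, Gln): 1 synonymous substitution.
Codon 3 (CUU, Leu): 3 synonymous substitutions.
Codon 4 (GGG, Gly): 3 synonymous substitutions.
Total: 1 + 1 + 3 + 3 = 8.

8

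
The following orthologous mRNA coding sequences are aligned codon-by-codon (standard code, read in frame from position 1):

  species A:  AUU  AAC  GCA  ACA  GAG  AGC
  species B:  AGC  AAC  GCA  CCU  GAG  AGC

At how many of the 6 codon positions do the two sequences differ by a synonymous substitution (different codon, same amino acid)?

0

Codon 1: AUU Ile / AGC Ser — nonsynonymous.
Codon 2: AAC Asn / AAC Asn — identical.
Codon 3: GCA Ala / GCA Ala — identical.
Codon 4: ACA Thr / CCU Pro — nonsynonymous.
Codon 5: GAG Glu / GAG Glu — identical.
Codon 6: AGC Ser / AGC Ser — identical.
Synonymous differences: 0.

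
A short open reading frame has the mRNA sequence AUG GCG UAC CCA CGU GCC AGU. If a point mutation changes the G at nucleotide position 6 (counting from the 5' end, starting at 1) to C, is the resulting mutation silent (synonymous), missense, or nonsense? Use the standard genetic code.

silent

Position 6 falls in codon 2: GCG → Ala.
After the substitution the codon is GCC → Ala.
Both encode Ala, so the change is synonymous.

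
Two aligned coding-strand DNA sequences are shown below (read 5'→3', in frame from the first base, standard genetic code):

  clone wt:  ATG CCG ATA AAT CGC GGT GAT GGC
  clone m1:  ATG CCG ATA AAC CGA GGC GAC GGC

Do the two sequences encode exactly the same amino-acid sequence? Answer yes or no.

Codon 1: ATG Met / ATG Met — identical.
Codon 2: CCG Pro / CCG Pro — identical.
Codon 3: ATA Ile / ATA Ile — identical.
Codon 4: AAT Asn / AAC Asn — synonymous.
Codon 5: CGC Arg / CGA Arg — synonymous.
Codon 6: GGT Gly / GGC Gly — synonymous.
Codon 7: GAT Asp / GAC Asp — synonymous.
Codon 8: GGC Gly / GGC Gly — identical.
Nonsynonymous differences: 0 → same protein.

yes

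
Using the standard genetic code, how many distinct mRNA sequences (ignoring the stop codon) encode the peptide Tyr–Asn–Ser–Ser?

Tyr: 2 codons.
Asn: 2 codons.
Ser: 6 codons.
Ser: 6 codons.
2 × 2 × 6 × 6 = 144.

144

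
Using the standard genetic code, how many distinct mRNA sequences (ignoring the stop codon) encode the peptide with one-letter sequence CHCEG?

64

Cys: 2 codons.
His: 2 codons.
Cys: 2 codons.
Glu: 2 codons.
Gly: 4 codons.
2 × 2 × 2 × 2 × 4 = 64.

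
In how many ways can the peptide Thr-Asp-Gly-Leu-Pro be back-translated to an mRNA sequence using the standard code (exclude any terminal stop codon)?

768

Thr: 4 codons.
Asp: 2 codons.
Gly: 4 codons.
Leu: 6 codons.
Pro: 4 codons.
4 × 2 × 4 × 6 × 4 = 768.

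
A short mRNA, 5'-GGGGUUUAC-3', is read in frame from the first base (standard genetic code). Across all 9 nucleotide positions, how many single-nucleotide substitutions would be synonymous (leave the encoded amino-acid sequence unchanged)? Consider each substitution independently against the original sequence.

Codon 1 (GGG, Gly): 3 synonymous substitutions.
Codon 2 (GUU, Val): 3 synonymous substitutions.
Codon 3 (UAC, Tyr): 1 synonymous substitution.
Total: 3 + 3 + 1 = 7.

7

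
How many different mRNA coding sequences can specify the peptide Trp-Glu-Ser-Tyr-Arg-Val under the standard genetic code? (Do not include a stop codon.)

Trp: 1 codon.
Glu: 2 codons.
Ser: 6 codons.
Tyr: 2 codons.
Arg: 6 codons.
Val: 4 codons.
1 × 2 × 6 × 2 × 6 × 4 = 576.

576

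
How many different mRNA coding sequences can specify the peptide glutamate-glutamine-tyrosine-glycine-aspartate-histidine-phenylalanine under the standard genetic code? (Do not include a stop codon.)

Glu: 2 codons.
Gln: 2 codons.
Tyr: 2 codons.
Gly: 4 codons.
Asp: 2 codons.
His: 2 codons.
Phe: 2 codons.
2 × 2 × 2 × 4 × 2 × 2 × 2 = 256.

256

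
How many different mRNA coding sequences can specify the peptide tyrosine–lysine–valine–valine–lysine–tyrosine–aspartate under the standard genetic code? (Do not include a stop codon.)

512

Tyr: 2 codons.
Lys: 2 codons.
Val: 4 codons.
Val: 4 codons.
Lys: 2 codons.
Tyr: 2 codons.
Asp: 2 codons.
2 × 2 × 4 × 4 × 2 × 2 × 2 = 512.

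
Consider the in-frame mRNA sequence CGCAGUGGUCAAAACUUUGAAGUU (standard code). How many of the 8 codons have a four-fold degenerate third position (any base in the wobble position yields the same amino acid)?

3

Codon 1 CGC (Arg): third position 4-fold.
Codon 2 AGU (Ser): third position 2-fold.
Codon 3 GGU (Gly): third position 4-fold.
Codon 4 CAA (Gln): third position 2-fold.
Codon 5 AAC (Asn): third position 2-fold.
Codon 6 UUU (Phe): third position 2-fold.
Codon 7 GAA (Glu): third position 2-fold.
Codon 8 GUU (Val): third position 4-fold.
Four-fold degenerate third positions: 3.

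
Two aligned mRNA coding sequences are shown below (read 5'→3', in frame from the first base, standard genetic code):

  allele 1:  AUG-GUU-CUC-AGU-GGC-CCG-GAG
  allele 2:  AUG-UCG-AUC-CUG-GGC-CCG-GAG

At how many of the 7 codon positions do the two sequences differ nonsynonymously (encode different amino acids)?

Codon 1: AUG Met / AUG Met — identical.
Codon 2: GUU Val / UCG Ser — nonsynonymous.
Codon 3: CUC Leu / AUC Ile — nonsynonymous.
Codon 4: AGU Ser / CUG Leu — nonsynonymous.
Codon 5: GGC Gly / GGC Gly — identical.
Codon 6: CCG Pro / CCG Pro — identical.
Codon 7: GAG Glu / GAG Glu — identical.
Nonsynonymous differences: 3.

3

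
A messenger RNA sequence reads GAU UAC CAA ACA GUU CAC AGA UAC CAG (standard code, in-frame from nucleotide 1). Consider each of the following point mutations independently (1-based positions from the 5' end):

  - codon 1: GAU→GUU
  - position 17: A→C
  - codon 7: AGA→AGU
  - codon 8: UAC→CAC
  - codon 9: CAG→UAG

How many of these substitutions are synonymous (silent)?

0

Codon 1: GAU (Asp) → GUU (Val) — missense.
Codon 6: CAC (His) → CCC (Pro) — missense.
Codon 7: AGA (Arg) → AGU (Ser) — missense.
Codon 8: UAC (Tyr) → CAC (His) — missense.
Codon 9: CAG (Gln) → UAG (Stop) — nonsense.
Synonymous: 0 of 5.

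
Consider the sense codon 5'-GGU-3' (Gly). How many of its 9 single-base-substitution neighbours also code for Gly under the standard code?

Position 1: none → 0 synonymous.
Position 2: none → 0 synonymous.
Position 3: GGC, GGA, GGG → 3 synonymous.
Total: 0 + 0 + 3 = 3.

3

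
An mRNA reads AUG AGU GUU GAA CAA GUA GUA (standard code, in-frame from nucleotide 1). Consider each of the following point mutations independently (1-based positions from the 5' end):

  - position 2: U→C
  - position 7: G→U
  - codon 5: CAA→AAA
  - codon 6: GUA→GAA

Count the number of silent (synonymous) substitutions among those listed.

Codon 1: AUG (Met) → ACG (Thr) — missense.
Codon 3: GUU (Val) → UUU (Phe) — missense.
Codon 5: CAA (Gln) → AAA (Lys) — missense.
Codon 6: GUA (Val) → GAA (Glu) — missense.
Synonymous: 0 of 4.

0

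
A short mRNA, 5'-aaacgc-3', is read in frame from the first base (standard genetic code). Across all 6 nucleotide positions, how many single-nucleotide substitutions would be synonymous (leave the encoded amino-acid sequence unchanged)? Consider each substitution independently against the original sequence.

4

Codon 1 (AAA, Lys): 1 synonymous substitution.
Codon 2 (CGC, Arg): 3 synonymous substitutions.
Total: 1 + 3 = 4.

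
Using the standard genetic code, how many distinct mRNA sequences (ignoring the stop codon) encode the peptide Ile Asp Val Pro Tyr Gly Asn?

Ile: 3 codons.
Asp: 2 codons.
Val: 4 codons.
Pro: 4 codons.
Tyr: 2 codons.
Gly: 4 codons.
Asn: 2 codons.
3 × 2 × 4 × 4 × 2 × 4 × 2 = 1536.

1536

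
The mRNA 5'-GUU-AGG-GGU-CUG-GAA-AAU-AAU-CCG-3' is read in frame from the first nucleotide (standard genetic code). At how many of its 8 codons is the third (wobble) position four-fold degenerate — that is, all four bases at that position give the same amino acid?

Codon 1 GUU (Val): third position 4-fold.
Codon 2 AGG (Arg): third position 2-fold.
Codon 3 GGU (Gly): third position 4-fold.
Codon 4 CUG (Leu): third position 4-fold.
Codon 5 GAA (Glu): third position 2-fold.
Codon 6 AAU (Asn): third position 2-fold.
Codon 7 AAU (Asn): third position 2-fold.
Codon 8 CCG (Pro): third position 4-fold.
Four-fold degenerate third positions: 4.

4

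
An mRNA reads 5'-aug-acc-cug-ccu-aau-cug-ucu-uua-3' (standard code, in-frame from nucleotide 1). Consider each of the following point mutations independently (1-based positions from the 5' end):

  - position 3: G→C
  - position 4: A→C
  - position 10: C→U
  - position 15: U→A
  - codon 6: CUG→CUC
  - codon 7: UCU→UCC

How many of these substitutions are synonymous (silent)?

2

Codon 1: AUG (Met) → AUC (Ile) — missense.
Codon 2: ACC (Thr) → CCC (Pro) — missense.
Codon 4: CCU (Pro) → UCU (Ser) — missense.
Codon 5: AAU (Asn) → AAA (Lys) — missense.
Codon 6: CUG (Leu) → CUC (Leu) — synonymous.
Codon 7: UCU (Ser) → UCC (Ser) — synonymous.
Synonymous: 2 of 6.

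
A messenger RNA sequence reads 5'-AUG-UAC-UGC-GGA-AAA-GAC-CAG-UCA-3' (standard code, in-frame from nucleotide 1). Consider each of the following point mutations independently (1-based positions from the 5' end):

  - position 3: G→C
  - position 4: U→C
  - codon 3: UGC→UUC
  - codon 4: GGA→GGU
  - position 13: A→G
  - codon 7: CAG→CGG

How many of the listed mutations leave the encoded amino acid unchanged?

Codon 1: AUG (Met) → AUC (Ile) — missense.
Codon 2: UAC (Tyr) → CAC (His) — missense.
Codon 3: UGC (Cys) → UUC (Phe) — missense.
Codon 4: GGA (Gly) → GGU (Gly) — synonymous.
Codon 5: AAA (Lys) → GAA (Glu) — missense.
Codon 7: CAG (Gln) → CGG (Arg) — missense.
Synonymous: 1 of 6.

1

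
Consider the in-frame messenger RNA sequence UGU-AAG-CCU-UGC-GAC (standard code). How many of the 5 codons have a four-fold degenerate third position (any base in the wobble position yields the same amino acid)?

1

Codon 1 UGU (Cys): third position 2-fold.
Codon 2 AAG (Lys): third position 2-fold.
Codon 3 CCU (Pro): third position 4-fold.
Codon 4 UGC (Cys): third position 2-fold.
Codon 5 GAC (Asp): third position 2-fold.
Four-fold degenerate third positions: 1.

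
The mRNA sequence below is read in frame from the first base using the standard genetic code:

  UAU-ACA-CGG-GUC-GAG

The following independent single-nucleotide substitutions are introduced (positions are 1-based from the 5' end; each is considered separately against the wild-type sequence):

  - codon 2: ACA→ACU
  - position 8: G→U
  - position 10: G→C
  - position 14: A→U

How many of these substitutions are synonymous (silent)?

1

Codon 2: ACA (Thr) → ACU (Thr) — synonymous.
Codon 3: CGG (Arg) → CUG (Leu) — missense.
Codon 4: GUC (Val) → CUC (Leu) — missense.
Codon 5: GAG (Glu) → GUG (Val) — missense.
Synonymous: 1 of 4.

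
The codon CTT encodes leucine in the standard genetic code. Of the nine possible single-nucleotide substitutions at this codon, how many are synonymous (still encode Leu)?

3

Position 1: none → 0 synonymous.
Position 2: none → 0 synonymous.
Position 3: CTC, CTA, CTG → 3 synonymous.
Total: 0 + 0 + 3 = 3.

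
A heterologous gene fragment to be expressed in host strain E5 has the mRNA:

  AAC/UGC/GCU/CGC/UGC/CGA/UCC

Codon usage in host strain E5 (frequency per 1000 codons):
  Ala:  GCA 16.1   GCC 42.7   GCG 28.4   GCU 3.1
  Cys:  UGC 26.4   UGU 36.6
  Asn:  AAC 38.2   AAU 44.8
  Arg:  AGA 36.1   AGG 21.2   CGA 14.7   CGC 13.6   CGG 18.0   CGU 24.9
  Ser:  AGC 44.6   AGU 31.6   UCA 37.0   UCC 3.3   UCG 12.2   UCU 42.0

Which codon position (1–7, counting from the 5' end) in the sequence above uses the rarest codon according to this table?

Codon 1 AAC (Asn): 38.2 per 1000.
Codon 2 UGC (Cys): 26.4 per 1000.
Codon 3 GCU (Ala): 3.1 per 1000.
Codon 4 CGC (Arg): 13.6 per 1000.
Codon 5 UGC (Cys): 26.4 per 1000.
Codon 6 CGA (Arg): 14.7 per 1000.
Codon 7 UCC (Ser): 3.3 per 1000.
Lowest frequency is 3.1 at codon 3.

3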